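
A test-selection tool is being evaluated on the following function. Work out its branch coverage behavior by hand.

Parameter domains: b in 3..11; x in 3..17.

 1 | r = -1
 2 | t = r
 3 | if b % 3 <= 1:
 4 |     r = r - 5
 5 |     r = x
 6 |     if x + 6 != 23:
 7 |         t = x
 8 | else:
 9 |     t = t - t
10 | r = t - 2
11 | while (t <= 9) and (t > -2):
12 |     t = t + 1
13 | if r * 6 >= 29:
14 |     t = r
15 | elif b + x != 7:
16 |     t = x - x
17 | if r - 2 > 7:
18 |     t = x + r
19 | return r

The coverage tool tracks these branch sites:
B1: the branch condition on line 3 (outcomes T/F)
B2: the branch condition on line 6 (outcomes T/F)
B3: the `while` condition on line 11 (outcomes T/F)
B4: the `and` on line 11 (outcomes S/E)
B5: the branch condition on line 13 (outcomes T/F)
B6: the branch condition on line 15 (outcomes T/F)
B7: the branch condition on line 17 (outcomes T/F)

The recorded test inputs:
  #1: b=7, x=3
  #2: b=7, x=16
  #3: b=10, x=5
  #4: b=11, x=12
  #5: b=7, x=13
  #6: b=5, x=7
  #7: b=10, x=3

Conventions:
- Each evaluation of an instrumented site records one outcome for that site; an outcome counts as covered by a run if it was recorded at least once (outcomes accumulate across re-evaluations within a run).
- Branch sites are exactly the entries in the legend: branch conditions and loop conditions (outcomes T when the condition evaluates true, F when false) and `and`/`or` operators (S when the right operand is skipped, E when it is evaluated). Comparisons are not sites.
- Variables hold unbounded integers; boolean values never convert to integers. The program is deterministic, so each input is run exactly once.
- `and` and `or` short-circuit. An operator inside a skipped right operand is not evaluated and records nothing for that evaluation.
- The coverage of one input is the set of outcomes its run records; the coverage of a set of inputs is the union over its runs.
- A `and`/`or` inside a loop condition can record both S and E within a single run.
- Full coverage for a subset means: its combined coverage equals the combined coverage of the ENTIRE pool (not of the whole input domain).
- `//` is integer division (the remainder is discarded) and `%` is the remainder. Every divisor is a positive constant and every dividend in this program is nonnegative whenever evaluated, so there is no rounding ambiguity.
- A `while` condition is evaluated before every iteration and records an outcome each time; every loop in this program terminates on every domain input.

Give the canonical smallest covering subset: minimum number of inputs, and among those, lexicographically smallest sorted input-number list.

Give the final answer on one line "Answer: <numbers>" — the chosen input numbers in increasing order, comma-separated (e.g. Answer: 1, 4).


input #1, b=7, x=3: events B1->T, B2->T, B4->E, B3->T, B4->E, B3->T, B4->E, B3->T, B4->E, B3->T, B4->E, B3->T, B4->E, B3->T, ...; outcomes B1=T, B2=T, B3=T, B3=F, B4=S, B4=E, B5=F, B6=T, B7=F
input #2, b=7, x=16: events B1->T, B2->T, B4->S, B3->F, B5->T, B7->T; outcomes B1=T, B2=T, B3=F, B4=S, B5=T, B7=T
input #3, b=10, x=5: events B1->T, B2->T, B4->E, B3->T, B4->E, B3->T, B4->E, B3->T, B4->E, B3->T, B4->E, B3->T, B4->S, B3->F, ...; outcomes B1=T, B2=T, B3=T, B3=F, B4=S, B4=E, B5=F, B6=T, B7=F
input #4, b=11, x=12: events B1->F, B4->E, B3->T, B4->E, B3->T, B4->E, B3->T, B4->E, B3->T, B4->E, B3->T, B4->E, B3->T, B4->E, ...; outcomes B1=F, B3=T, B3=F, B4=S, B4=E, B5=F, B6=T, B7=F
input #5, b=7, x=13: events B1->T, B2->T, B4->S, B3->F, B5->T, B7->T; outcomes B1=T, B2=T, B3=F, B4=S, B5=T, B7=T
input #6, b=5, x=7: events B1->F, B4->E, B3->T, B4->E, B3->T, B4->E, B3->T, B4->E, B3->T, B4->E, B3->T, B4->E, B3->T, B4->E, ...; outcomes B1=F, B3=T, B3=F, B4=S, B4=E, B5=F, B6=T, B7=F
input #7, b=10, x=3: events B1->T, B2->T, B4->E, B3->T, B4->E, B3->T, B4->E, B3->T, B4->E, B3->T, B4->E, B3->T, B4->E, B3->T, ...; outcomes B1=T, B2=T, B3=T, B3=F, B4=S, B4=E, B5=F, B6=T, B7=F
the full pool covers 12 outcomes: B1=T, B1=F, B2=T, B3=T, B3=F, B4=S, B4=E, B5=T, B5=F, B6=T, B7=T, B7=F
every size-1 subset falls short of the 12 outcomes (best: 9/12)
inputs {2, 4} (size 2) cover everything; no size-2 subset with a lexicographically smaller index list covers all 12
Answer: 2, 4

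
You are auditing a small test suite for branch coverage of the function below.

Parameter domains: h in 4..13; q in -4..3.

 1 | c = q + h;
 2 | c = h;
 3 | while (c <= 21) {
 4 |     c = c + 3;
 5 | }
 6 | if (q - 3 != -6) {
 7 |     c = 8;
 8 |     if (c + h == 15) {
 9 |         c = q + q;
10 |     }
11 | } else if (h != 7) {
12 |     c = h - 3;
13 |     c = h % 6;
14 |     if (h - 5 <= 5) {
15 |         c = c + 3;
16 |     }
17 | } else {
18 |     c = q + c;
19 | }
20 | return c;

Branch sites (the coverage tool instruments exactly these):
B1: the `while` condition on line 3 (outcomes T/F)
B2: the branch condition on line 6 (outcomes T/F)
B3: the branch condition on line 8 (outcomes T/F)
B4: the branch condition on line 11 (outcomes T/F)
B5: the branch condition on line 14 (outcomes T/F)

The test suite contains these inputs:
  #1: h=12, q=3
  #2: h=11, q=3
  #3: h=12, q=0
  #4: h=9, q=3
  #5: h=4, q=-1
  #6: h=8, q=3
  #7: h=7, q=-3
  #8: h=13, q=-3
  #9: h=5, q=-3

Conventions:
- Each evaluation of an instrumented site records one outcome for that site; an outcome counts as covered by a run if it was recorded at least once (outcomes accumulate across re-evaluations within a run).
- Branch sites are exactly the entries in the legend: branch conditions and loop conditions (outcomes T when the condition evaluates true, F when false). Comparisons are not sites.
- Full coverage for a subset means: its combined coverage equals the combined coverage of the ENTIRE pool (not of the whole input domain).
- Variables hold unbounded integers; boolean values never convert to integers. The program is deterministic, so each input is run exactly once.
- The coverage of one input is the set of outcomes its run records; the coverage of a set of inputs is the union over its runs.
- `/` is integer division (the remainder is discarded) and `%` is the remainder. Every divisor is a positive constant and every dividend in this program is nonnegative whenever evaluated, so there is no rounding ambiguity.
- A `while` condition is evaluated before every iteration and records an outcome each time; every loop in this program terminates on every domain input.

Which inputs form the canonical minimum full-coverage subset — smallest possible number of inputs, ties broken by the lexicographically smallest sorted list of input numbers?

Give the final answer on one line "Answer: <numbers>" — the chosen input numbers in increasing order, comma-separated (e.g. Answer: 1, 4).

test 1 (h=12, q=3) hits B1=T, B1=F, B2=T, B3=F
test 2 (h=11, q=3) hits B1=T, B1=F, B2=T, B3=F
test 3 (h=12, q=0) hits B1=T, B1=F, B2=T, B3=F
test 4 (h=9, q=3) hits B1=T, B1=F, B2=T, B3=F
test 5 (h=4, q=-1) hits B1=T, B1=F, B2=T, B3=F
test 6 (h=8, q=3) hits B1=T, B1=F, B2=T, B3=F
test 7 (h=7, q=-3) hits B1=T, B1=F, B2=F, B4=F
test 8 (h=13, q=-3) hits B1=T, B1=F, B2=F, B4=T, B5=F
test 9 (h=5, q=-3) hits B1=T, B1=F, B2=F, B4=T, B5=T
union over all inputs: B1=T, B1=F, B2=T, B2=F, B3=F, B4=T, B4=F, B5=T, B5=F (9 outcomes)
size 1 is not enough: best union over all size-1 subsets is 5/9
size 2 is not enough: best union over all size-2 subsets is 7/9
size 3 is not enough: best union over all size-3 subsets is 8/9
the canonical winner is {1, 7, 8, 9}: size 4, full 9-outcome coverage, earliest index list among size-4 covers

Answer: 1, 7, 8, 9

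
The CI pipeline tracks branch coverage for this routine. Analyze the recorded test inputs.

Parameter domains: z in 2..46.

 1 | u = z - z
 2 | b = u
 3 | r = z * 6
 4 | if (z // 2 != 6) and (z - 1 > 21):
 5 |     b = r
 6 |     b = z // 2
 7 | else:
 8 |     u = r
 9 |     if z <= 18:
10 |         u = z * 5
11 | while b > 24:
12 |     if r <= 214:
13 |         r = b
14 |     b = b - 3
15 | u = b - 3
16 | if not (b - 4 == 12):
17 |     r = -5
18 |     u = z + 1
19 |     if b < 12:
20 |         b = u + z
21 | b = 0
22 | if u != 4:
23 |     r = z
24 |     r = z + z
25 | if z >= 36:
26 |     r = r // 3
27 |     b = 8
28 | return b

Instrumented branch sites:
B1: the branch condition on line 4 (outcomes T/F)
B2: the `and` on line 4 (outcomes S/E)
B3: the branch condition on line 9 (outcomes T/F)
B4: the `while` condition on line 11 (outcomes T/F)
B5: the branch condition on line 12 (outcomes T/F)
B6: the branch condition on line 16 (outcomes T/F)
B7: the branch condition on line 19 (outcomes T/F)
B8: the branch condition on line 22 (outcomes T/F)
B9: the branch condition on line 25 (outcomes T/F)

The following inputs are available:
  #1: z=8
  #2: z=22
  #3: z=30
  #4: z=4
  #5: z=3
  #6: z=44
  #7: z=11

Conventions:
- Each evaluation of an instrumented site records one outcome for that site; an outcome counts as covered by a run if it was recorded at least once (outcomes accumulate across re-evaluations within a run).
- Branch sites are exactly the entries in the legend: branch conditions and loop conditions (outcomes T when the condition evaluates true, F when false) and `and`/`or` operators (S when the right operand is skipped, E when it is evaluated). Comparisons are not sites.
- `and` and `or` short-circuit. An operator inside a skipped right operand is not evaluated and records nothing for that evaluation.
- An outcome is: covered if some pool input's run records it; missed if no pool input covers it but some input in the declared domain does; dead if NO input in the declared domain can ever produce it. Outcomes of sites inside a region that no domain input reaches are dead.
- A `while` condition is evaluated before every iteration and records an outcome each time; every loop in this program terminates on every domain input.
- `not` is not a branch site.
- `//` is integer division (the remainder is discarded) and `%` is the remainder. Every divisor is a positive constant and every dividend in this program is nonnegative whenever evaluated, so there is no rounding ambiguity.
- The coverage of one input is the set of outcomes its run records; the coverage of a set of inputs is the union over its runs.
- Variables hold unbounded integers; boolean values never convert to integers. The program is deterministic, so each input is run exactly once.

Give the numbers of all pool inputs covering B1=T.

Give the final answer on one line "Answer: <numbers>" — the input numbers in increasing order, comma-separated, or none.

input #1 (z=8): misses B1=T
input #2 (z=22): misses B1=T
input #3 (z=30): covers B1=T
input #4 (z=4): misses B1=T
input #5 (z=3): misses B1=T
input #6 (z=44): covers B1=T
input #7 (z=11): misses B1=T

Answer: 3, 6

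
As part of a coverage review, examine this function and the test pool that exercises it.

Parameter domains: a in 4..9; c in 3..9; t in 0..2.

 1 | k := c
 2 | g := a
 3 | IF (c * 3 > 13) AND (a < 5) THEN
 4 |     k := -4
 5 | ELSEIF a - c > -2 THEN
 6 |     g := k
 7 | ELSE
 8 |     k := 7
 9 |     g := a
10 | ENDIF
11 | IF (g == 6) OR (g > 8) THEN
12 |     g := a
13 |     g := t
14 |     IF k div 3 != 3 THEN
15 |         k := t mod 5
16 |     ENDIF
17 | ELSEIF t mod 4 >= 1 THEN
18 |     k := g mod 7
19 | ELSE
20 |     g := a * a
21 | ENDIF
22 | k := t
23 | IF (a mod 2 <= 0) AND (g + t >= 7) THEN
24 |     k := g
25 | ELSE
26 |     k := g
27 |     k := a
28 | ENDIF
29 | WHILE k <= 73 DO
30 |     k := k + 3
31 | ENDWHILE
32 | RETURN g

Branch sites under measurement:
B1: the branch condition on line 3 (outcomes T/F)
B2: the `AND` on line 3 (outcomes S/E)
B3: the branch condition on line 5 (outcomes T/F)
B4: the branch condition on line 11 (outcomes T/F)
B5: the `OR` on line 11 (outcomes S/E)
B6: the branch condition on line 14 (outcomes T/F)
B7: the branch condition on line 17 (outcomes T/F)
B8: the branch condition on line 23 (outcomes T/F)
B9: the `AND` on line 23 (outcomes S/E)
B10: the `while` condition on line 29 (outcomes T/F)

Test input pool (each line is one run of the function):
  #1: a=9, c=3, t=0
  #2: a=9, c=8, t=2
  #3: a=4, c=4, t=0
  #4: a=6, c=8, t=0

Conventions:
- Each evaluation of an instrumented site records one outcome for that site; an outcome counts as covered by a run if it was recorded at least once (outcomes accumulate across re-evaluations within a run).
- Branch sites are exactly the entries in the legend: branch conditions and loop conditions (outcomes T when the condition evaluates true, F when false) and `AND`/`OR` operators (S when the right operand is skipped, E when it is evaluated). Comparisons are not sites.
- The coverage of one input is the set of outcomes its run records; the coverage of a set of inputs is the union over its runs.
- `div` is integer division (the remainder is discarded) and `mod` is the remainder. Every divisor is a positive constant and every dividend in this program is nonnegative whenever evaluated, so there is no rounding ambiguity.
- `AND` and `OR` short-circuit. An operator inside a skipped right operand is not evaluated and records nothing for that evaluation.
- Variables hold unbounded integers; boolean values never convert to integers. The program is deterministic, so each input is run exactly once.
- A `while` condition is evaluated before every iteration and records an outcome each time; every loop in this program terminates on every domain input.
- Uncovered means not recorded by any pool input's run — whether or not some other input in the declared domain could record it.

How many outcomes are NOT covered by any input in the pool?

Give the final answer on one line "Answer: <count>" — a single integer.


input #1, a=9, c=3, t=0: events B2->S, B1->F, B3->T, B5->E, B4->F, B7->F, B9->S, B8->F, B10->T, B10->T, B10->T, B10->T, B10->T, B10->T, ...; outcomes B1=F, B2=S, B3=T, B4=F, B5=E, B7=F, B8=F, B9=S, B10=T, B10=F
input #2, a=9, c=8, t=2: events B2->E, B1->F, B3->T, B5->E, B4->F, B7->T, B9->S, B8->F, B10->T, B10->T, B10->T, B10->T, B10->T, B10->T, ...; outcomes B1=F, B2=E, B3=T, B4=F, B5=E, B7=T, B8=F, B9=S, B10=T, B10=F
input #3, a=4, c=4, t=0: events B2->S, B1->F, B3->T, B5->E, B4->F, B7->F, B9->E, B8->T, B10->T, B10->T, B10->T, B10->T, B10->T, B10->T, ...; outcomes B1=F, B2=S, B3=T, B4=F, B5=E, B7=F, B8=T, B9=E, B10=T, B10=F
input #4, a=6, c=8, t=0: events B2->E, B1->F, B3->F, B5->S, B4->T, B6->T, B9->E, B8->F, B10->T, B10->T, B10->T, B10->T, B10->T, B10->T, ...; outcomes B1=F, B2=E, B3=F, B4=T, B5=S, B6=T, B8=F, B9=E, B10=T, B10=F
union over the pool: B1=F, B2=S, B2=E, B3=T, B3=F, B4=T, B4=F, B5=S, B5=E, B6=T, B7=T, B7=F, B8=T, B8=F, B9=S, B9=E, B10=T, B10=F
uncovered (2 of 20): B1=T, B6=F
Answer: 2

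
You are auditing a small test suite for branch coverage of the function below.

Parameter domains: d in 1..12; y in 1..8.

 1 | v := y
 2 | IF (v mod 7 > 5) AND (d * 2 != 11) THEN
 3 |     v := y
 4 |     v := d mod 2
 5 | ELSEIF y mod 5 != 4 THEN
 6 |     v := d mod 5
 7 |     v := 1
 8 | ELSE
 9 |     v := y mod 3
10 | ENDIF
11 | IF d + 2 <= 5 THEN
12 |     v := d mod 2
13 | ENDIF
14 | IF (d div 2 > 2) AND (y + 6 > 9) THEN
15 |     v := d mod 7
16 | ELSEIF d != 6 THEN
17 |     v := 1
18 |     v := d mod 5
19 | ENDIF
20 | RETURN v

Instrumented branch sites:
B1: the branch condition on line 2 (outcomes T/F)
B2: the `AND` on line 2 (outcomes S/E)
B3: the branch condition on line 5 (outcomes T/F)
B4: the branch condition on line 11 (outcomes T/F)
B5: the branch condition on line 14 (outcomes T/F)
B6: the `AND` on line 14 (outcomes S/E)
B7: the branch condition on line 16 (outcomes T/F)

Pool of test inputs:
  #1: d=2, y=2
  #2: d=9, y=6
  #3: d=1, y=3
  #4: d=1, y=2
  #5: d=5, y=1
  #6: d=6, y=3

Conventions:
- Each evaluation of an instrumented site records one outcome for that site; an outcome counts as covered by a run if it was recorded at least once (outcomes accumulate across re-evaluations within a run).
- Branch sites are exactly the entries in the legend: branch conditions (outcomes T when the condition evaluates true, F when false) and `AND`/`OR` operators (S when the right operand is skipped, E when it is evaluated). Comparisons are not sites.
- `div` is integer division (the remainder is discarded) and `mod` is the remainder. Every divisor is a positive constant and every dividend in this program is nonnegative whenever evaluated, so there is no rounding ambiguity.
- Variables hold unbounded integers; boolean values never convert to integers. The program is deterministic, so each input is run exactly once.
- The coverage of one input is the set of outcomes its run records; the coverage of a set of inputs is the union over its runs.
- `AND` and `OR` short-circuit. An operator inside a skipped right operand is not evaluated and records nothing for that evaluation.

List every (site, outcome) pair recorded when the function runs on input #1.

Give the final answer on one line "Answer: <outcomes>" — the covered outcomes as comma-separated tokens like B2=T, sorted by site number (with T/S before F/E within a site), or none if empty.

Tracing the run of input #1 (d=2, y=2):
  B2->S, B1->F, B3->T, B4->T, B6->S, B5->F, B7->T
collecting distinct outcomes: B1=F, B2=S, B3=T, B4=T, B5=F, B6=S, B7=T

Answer: B1=F, B2=S, B3=T, B4=T, B5=F, B6=S, B7=T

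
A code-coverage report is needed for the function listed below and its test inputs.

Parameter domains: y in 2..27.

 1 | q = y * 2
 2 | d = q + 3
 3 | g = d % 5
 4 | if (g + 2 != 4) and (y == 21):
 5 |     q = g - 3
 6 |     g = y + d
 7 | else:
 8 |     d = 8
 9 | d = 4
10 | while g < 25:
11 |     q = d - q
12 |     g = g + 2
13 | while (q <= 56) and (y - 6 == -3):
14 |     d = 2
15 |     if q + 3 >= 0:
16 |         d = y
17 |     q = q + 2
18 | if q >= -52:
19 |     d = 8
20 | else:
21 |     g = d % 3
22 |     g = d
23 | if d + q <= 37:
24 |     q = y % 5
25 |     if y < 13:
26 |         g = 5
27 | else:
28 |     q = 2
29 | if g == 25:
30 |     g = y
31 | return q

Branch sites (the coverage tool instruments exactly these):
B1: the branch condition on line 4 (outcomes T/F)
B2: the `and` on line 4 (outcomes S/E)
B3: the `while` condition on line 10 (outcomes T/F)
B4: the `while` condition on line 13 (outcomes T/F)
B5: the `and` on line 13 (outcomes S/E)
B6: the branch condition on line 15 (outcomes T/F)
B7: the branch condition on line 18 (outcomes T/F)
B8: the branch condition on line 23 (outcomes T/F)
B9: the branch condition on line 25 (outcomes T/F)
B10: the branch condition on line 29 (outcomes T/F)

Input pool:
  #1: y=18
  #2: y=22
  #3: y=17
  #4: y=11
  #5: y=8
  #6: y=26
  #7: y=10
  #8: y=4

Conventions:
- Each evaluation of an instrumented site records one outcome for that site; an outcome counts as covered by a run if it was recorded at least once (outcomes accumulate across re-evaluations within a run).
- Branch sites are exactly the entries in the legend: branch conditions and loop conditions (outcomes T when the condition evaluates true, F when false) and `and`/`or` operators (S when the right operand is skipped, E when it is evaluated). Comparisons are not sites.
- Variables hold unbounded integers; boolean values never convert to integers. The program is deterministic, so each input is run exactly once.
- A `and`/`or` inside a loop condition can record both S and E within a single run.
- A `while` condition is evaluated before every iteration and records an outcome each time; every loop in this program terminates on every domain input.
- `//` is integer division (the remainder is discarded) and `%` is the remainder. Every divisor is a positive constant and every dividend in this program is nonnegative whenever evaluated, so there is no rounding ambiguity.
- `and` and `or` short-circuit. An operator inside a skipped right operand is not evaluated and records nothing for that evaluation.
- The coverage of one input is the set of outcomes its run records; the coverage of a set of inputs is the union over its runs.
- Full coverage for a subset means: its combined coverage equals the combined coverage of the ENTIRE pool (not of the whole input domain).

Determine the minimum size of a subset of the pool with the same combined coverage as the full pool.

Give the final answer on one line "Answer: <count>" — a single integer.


input #1 (y=18): events B2->E, B1->F, B3->T, B3->T, B3->T, B3->T, B3->T, B3->T, B3->T, B3->T, B3->T, B3->T, B3->T, B3->F, ...; covers B1=F, B2=E, B3=T, B3=F, B4=F, B5=E, B7=T, B8=T, B9=F, B10=F
input #2 (y=22): events B2->S, B1->F, B3->T, B3->T, B3->T, B3->T, B3->T, B3->T, B3->T, B3->T, B3->T, B3->T, B3->T, B3->T, ...; covers B1=F, B2=S, B3=T, B3=F, B4=F, B5=E, B7=T, B8=F, B10=F
input #3 (y=17): events B2->S, B1->F, B3->T, B3->T, B3->T, B3->T, B3->T, B3->T, B3->T, B3->T, B3->T, B3->T, B3->T, B3->T, ...; covers B1=F, B2=S, B3=T, B3=F, B4=F, B5=E, B7=T, B8=F, B10=F
input #4 (y=11): events B2->E, B1->F, B3->T, B3->T, B3->T, B3->T, B3->T, B3->T, B3->T, B3->T, B3->T, B3->T, B3->T, B3->T, ...; covers B1=F, B2=E, B3=T, B3=F, B4=F, B5=E, B7=T, B8=T, B9=T, B10=F
input #5 (y=8): events B2->E, B1->F, B3->T, B3->T, B3->T, B3->T, B3->T, B3->T, B3->T, B3->T, B3->T, B3->T, B3->T, B3->F, ...; covers B1=F, B2=E, B3=T, B3=F, B4=F, B5=E, B7=T, B8=T, B9=T, B10=F
input #6 (y=26): events B2->E, B1->F, B3->T, B3->T, B3->T, B3->T, B3->T, B3->T, B3->T, B3->T, B3->T, B3->T, B3->T, B3->T, ...; covers B1=F, B2=E, B3=T, B3=F, B4=F, B5=E, B7=T, B8=T, B9=F, B10=F
input #7 (y=10): events B2->E, B1->F, B3->T, B3->T, B3->T, B3->T, B3->T, B3->T, B3->T, B3->T, B3->T, B3->T, B3->T, B3->F, ...; covers B1=F, B2=E, B3=T, B3=F, B4=F, B5=E, B7=T, B8=T, B9=T, B10=F
input #8 (y=4): events B2->E, B1->F, B3->T, B3->T, B3->T, B3->T, B3->T, B3->T, B3->T, B3->T, B3->T, B3->T, B3->T, B3->T, ...; covers B1=F, B2=E, B3=T, B3=F, B4=F, B5=E, B7=T, B8=T, B9=T, B10=F
union over all inputs: B1=F, B2=S, B2=E, B3=T, B3=F, B4=F, B5=E, B7=T, B8=T, B8=F, B9=T, B9=F, B10=F (13 outcomes)
size 1 is not enough: best union over all size-1 subsets is 10/13
size 2 is not enough: best union over all size-2 subsets is 12/13
size 3: inputs {1, 2, 4} cover all 13 outcomes, and no lexicographically smaller subset of this size does
Answer: 3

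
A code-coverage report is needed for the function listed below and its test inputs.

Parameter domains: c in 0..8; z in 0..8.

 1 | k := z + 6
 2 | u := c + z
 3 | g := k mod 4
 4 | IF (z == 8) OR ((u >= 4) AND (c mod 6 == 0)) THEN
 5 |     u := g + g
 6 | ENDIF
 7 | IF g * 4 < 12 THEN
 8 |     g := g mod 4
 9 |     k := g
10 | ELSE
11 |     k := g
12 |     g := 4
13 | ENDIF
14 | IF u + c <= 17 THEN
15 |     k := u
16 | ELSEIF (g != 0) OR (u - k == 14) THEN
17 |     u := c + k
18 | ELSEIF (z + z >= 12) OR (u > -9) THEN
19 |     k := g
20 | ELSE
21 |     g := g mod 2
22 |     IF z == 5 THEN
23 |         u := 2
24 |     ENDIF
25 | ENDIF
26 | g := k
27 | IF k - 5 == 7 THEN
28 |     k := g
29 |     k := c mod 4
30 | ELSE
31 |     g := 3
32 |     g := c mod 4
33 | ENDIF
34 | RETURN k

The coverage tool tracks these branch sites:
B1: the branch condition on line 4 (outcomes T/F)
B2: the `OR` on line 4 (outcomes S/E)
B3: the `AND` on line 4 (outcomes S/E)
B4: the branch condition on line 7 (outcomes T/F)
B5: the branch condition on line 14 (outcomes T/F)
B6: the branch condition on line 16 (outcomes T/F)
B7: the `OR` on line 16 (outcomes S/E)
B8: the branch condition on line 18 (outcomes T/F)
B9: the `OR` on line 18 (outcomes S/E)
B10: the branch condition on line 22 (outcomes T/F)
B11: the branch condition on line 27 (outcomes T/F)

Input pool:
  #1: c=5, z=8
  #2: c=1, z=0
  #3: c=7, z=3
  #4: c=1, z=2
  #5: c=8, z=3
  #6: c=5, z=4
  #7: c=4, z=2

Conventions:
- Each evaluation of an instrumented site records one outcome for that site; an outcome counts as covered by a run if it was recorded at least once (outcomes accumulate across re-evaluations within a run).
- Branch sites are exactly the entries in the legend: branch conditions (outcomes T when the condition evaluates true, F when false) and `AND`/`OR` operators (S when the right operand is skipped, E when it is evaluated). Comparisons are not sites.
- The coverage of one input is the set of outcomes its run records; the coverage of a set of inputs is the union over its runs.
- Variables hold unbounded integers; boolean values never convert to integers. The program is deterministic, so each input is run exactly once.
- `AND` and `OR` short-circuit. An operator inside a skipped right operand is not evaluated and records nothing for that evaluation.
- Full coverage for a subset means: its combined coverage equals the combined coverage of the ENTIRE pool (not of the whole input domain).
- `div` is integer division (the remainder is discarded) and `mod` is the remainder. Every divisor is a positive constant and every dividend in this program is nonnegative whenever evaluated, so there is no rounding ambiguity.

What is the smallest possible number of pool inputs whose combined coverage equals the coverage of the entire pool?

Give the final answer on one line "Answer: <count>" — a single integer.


test 1 (c=5, z=8) fires B2->S, B1->T, B4->T, B5->T, B11->F; hits B1=T, B2=S, B4=T, B5=T, B11=F
test 2 (c=1, z=0) fires B2->E, B3->S, B1->F, B4->T, B5->T, B11->F; hits B1=F, B2=E, B3=S, B4=T, B5=T, B11=F
test 3 (c=7, z=3) fires B2->E, B3->E, B1->F, B4->T, B5->T, B11->F; hits B1=F, B2=E, B3=E, B4=T, B5=T, B11=F
test 4 (c=1, z=2) fires B2->E, B3->S, B1->F, B4->T, B5->T, B11->F; hits B1=F, B2=E, B3=S, B4=T, B5=T, B11=F
test 5 (c=8, z=3) fires B2->E, B3->E, B1->F, B4->T, B5->F, B7->S, B6->T, B11->F; hits B1=F, B2=E, B3=E, B4=T, B5=F, B6=T, B7=S, B11=F
test 6 (c=5, z=4) fires B2->E, B3->E, B1->F, B4->T, B5->T, B11->F; hits B1=F, B2=E, B3=E, B4=T, B5=T, B11=F
test 7 (c=4, z=2) fires B2->E, B3->E, B1->F, B4->T, B5->T, B11->F; hits B1=F, B2=E, B3=E, B4=T, B5=T, B11=F
together the pool reaches 12 outcomes: B1=T, B1=F, B2=S, B2=E, B3=S, B3=E, B4=T, B5=T, B5=F, B6=T, B7=S, B11=F
checked all size-1 subsets: none covers 12 outcomes (max 8/12)
checked all size-2 subsets: none covers 12 outcomes (max 11/12)
size 3: inputs {1, 2, 5} cover all 12 outcomes, and no lexicographically smaller subset of this size does
Answer: 3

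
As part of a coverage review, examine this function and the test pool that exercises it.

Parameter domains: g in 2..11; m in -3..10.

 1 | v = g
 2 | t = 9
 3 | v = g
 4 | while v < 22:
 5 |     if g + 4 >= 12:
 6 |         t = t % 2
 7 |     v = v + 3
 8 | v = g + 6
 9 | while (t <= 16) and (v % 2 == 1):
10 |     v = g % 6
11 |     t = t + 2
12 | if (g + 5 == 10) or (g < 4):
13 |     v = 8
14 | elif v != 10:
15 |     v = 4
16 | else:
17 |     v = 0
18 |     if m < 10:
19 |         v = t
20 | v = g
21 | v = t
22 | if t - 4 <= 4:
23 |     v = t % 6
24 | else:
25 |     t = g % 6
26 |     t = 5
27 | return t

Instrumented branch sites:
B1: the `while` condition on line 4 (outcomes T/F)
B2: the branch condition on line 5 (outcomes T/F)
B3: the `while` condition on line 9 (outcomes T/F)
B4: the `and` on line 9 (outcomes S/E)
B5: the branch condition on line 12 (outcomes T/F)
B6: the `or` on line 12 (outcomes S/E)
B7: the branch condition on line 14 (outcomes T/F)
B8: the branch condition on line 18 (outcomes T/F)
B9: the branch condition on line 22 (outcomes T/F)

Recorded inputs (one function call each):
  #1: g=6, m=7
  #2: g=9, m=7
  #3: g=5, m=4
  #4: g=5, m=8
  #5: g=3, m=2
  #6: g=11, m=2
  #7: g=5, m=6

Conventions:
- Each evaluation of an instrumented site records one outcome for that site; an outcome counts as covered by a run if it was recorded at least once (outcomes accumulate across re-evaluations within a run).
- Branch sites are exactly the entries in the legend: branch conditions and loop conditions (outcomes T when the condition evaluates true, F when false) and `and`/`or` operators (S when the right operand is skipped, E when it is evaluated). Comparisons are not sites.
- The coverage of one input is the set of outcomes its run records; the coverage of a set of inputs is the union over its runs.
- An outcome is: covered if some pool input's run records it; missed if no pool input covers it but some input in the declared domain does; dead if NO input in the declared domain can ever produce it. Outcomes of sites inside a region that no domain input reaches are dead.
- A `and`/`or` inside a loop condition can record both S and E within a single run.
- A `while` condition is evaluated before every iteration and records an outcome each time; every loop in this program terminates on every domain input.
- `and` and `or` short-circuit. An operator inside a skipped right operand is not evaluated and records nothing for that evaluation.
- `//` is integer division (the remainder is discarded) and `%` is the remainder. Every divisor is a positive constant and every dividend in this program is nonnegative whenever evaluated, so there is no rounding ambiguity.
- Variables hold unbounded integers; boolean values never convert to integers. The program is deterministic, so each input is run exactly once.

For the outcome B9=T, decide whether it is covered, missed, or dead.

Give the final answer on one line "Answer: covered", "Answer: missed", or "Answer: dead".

no pool input records B9=T
but domain input (g=8, m=-3) does record it -> reachable, so missed

Answer: missed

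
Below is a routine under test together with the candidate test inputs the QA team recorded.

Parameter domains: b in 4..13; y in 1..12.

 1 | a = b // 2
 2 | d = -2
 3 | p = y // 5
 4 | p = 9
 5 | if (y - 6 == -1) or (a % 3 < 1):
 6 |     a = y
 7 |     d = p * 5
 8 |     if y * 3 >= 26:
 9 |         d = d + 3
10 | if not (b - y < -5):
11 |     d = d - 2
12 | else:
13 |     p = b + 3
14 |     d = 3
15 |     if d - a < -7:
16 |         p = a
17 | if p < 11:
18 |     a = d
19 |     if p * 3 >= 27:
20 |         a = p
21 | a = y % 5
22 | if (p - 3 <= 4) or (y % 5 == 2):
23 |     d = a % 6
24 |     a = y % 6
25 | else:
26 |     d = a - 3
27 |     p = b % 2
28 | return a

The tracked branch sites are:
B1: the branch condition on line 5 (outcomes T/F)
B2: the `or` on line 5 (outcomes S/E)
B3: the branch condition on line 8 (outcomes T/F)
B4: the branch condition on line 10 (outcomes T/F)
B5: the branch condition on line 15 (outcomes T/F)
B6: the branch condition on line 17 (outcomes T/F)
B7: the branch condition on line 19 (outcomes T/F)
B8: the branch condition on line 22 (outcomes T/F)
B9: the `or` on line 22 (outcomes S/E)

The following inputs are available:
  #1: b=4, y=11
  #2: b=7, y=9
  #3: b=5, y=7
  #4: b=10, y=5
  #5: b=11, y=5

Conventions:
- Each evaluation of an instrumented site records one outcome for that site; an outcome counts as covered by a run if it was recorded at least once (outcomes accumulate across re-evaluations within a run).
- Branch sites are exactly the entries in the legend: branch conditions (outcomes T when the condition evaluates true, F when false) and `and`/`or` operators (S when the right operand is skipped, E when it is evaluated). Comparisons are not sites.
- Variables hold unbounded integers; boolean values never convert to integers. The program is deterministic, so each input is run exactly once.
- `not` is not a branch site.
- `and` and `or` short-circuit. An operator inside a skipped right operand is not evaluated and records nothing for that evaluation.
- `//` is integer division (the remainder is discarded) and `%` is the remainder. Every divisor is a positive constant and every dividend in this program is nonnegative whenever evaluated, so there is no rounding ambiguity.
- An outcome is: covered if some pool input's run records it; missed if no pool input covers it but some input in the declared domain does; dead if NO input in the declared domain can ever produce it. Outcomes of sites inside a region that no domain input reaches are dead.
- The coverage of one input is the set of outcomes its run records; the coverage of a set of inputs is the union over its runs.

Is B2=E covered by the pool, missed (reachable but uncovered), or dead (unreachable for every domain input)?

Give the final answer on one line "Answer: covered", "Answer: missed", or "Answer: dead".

B2=E is recorded by pool input(s) 1, 2, 3 -> covered

Answer: covered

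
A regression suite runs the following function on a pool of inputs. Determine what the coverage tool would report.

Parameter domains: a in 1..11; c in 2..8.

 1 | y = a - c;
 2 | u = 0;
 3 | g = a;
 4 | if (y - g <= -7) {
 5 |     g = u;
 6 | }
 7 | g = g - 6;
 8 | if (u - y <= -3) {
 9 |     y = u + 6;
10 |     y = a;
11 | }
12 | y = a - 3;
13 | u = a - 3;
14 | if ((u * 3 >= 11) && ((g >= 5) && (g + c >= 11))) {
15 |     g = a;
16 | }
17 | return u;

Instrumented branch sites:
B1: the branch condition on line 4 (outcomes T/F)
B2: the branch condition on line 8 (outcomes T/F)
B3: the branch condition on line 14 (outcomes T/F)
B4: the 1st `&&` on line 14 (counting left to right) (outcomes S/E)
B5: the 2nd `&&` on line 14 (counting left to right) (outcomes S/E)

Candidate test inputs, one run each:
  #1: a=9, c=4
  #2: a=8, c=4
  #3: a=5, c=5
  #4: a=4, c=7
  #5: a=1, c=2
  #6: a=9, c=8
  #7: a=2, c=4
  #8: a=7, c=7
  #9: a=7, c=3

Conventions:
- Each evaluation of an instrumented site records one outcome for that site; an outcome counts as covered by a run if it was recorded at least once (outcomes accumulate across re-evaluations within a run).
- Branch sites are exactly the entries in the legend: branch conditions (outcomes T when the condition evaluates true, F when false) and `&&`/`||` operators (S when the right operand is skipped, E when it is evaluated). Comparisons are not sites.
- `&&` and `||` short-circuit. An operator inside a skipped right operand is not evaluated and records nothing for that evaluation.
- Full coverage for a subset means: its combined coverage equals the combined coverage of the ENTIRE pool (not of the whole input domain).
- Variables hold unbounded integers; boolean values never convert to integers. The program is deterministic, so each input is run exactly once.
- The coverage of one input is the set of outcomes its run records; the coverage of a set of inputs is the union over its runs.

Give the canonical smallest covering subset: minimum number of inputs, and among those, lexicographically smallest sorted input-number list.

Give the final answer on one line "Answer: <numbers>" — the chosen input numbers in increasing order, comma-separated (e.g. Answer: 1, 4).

run #1 (a=9, c=4) records B1=F, B2=T, B3=F, B4=E, B5=S
run #2 (a=8, c=4) records B1=F, B2=T, B3=F, B4=E, B5=S
run #3 (a=5, c=5) records B1=F, B2=F, B3=F, B4=S
run #4 (a=4, c=7) records B1=T, B2=F, B3=F, B4=S
run #5 (a=1, c=2) records B1=F, B2=F, B3=F, B4=S
run #6 (a=9, c=8) records B1=T, B2=F, B3=F, B4=E, B5=S
run #7 (a=2, c=4) records B1=F, B2=F, B3=F, B4=S
run #8 (a=7, c=7) records B1=T, B2=F, B3=F, B4=E, B5=S
run #9 (a=7, c=3) records B1=F, B2=T, B3=F, B4=E, B5=S
the full pool covers 8 outcomes: B1=T, B1=F, B2=T, B2=F, B3=F, B4=S, B4=E, B5=S
checked all size-1 subsets: none covers 8 outcomes (max 5/8)
size 2: inputs {1, 4} cover all 8 outcomes, and no lexicographically smaller subset of this size does

Answer: 1, 4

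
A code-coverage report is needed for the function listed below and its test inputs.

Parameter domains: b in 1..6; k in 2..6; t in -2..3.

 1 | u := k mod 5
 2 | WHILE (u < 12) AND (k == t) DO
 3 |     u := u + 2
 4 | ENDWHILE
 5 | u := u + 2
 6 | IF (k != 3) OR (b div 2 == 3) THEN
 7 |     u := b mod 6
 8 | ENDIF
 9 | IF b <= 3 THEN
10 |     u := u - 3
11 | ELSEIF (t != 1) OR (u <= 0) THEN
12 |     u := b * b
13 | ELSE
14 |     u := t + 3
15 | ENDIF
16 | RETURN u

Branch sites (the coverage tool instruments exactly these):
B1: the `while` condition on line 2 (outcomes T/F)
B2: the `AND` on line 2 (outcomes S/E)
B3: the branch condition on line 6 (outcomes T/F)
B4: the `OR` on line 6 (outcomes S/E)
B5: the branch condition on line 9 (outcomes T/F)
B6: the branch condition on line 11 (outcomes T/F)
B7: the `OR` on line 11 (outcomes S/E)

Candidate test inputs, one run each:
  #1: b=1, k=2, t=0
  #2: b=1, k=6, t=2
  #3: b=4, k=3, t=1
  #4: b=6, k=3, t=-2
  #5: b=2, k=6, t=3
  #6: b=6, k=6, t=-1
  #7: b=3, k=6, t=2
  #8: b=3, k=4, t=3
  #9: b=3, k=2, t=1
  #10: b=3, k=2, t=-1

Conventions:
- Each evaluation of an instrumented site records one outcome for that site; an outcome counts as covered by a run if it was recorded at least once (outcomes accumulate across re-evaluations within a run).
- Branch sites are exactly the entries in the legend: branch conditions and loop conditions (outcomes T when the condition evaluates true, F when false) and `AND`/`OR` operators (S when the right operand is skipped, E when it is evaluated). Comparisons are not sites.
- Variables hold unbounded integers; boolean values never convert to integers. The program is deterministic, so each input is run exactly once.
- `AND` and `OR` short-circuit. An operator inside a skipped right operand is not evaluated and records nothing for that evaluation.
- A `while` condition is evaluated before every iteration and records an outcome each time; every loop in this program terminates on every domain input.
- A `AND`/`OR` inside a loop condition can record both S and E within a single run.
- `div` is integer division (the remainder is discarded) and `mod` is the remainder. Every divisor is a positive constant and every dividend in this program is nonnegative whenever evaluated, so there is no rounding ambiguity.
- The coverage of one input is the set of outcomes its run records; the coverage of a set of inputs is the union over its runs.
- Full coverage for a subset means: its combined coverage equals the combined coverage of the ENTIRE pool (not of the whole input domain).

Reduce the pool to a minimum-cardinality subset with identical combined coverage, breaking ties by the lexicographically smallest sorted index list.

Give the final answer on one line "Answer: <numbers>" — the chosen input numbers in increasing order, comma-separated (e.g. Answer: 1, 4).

#1 (b=1, k=2, t=0) -> B2->E, B1->F, B4->S, B3->T, B5->T; covered: B1=F, B2=E, B3=T, B4=S, B5=T
#2 (b=1, k=6, t=2) -> B2->E, B1->F, B4->S, B3->T, B5->T; covered: B1=F, B2=E, B3=T, B4=S, B5=T
#3 (b=4, k=3, t=1) -> B2->E, B1->F, B4->E, B3->F, B5->F, B7->E, B6->F; covered: B1=F, B2=E, B3=F, B4=E, B5=F, B6=F, B7=E
#4 (b=6, k=3, t=-2) -> B2->E, B1->F, B4->E, B3->T, B5->F, B7->S, B6->T; covered: B1=F, B2=E, B3=T, B4=E, B5=F, B6=T, B7=S
#5 (b=2, k=6, t=3) -> B2->E, B1->F, B4->S, B3->T, B5->T; covered: B1=F, B2=E, B3=T, B4=S, B5=T
#6 (b=6, k=6, t=-1) -> B2->E, B1->F, B4->S, B3->T, B5->F, B7->S, B6->T; covered: B1=F, B2=E, B3=T, B4=S, B5=F, B6=T, B7=S
#7 (b=3, k=6, t=2) -> B2->E, B1->F, B4->S, B3->T, B5->T; covered: B1=F, B2=E, B3=T, B4=S, B5=T
#8 (b=3, k=4, t=3) -> B2->E, B1->F, B4->S, B3->T, B5->T; covered: B1=F, B2=E, B3=T, B4=S, B5=T
#9 (b=3, k=2, t=1) -> B2->E, B1->F, B4->S, B3->T, B5->T; covered: B1=F, B2=E, B3=T, B4=S, B5=T
#10 (b=3, k=2, t=-1) -> B2->E, B1->F, B4->S, B3->T, B5->T; covered: B1=F, B2=E, B3=T, B4=S, B5=T
pool-wide coverage (12 outcomes): B1=F, B2=E, B3=T, B3=F, B4=S, B4=E, B5=T, B5=F, B6=T, B6=F, B7=S, B7=E
checked all size-1 subsets: none covers 12 outcomes (max 7/12)
checked all size-2 subsets: none covers 12 outcomes (max 11/12)
size 3: inputs {1, 3, 4} cover all 12 outcomes, and no lexicographically smaller subset of this size does

Answer: 1, 3, 4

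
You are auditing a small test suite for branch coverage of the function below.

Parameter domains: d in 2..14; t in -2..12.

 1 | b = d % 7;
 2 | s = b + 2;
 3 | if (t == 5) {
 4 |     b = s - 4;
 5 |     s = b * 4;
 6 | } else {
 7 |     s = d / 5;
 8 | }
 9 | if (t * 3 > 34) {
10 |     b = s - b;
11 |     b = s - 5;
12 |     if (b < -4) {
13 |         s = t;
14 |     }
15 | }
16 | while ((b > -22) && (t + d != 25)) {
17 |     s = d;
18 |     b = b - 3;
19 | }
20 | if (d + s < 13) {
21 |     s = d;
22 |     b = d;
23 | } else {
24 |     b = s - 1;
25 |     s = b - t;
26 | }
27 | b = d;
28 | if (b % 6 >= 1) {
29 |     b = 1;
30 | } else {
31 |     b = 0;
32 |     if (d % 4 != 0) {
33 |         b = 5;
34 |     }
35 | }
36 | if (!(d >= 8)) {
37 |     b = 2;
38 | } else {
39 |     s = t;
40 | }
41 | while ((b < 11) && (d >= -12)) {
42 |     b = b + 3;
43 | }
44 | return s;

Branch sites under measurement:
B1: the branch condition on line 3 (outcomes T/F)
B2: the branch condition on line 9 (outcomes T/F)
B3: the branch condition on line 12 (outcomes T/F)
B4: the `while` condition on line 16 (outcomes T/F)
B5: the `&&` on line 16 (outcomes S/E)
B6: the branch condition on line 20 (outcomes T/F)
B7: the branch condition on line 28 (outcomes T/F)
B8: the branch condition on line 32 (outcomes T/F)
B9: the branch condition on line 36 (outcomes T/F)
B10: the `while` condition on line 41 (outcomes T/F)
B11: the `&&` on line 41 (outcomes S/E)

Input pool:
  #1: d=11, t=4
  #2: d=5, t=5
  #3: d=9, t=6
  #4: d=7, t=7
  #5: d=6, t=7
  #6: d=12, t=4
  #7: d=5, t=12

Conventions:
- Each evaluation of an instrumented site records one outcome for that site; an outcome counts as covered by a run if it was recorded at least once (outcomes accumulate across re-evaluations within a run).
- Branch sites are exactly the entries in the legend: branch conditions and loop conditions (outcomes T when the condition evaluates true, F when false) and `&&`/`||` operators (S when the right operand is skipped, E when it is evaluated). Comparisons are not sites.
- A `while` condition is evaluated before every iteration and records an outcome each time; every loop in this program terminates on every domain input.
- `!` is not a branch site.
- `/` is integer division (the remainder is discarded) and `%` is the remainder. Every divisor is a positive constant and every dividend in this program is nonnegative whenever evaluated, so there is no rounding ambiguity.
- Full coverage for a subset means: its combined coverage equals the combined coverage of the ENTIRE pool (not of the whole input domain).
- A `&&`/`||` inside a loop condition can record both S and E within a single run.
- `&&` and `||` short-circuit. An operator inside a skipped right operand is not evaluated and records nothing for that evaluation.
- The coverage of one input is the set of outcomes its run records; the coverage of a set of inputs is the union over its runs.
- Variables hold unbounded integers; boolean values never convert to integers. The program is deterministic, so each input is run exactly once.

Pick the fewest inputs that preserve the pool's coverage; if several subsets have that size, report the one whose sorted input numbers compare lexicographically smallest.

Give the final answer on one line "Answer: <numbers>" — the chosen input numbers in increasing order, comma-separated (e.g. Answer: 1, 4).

#1 (d=11, t=4) -> covered: B1=F, B2=F, B4=T, B4=F, B5=S, B5=E, B6=F, B7=T, B9=F, B10=T, B10=F, B11=S, B11=E
#2 (d=5, t=5) -> covered: B1=T, B2=F, B4=T, B4=F, B5=S, B5=E, B6=T, B7=T, B9=T, B10=T, B10=F, B11=S, B11=E
#3 (d=9, t=6) -> covered: B1=F, B2=F, B4=T, B4=F, B5=S, B5=E, B6=F, B7=T, B9=F, B10=T, B10=F, B11=S, B11=E
#4 (d=7, t=7) -> covered: B1=F, B2=F, B4=T, B4=F, B5=S, B5=E, B6=F, B7=T, B9=T, B10=T, B10=F, B11=S, B11=E
#5 (d=6, t=7) -> covered: B1=F, B2=F, B4=T, B4=F, B5=S, B5=E, B6=T, B7=F, B8=T, B9=T, B10=T, B10=F, B11=S, B11=E
#6 (d=12, t=4) -> covered: B1=F, B2=F, B4=T, B4=F, B5=S, B5=E, B6=F, B7=F, B8=F, B9=F, B10=T, B10=F, B11=S, B11=E
#7 (d=5, t=12) -> covered: B1=F, B2=T, B3=F, B4=T, B4=F, B5=S, B5=E, B6=T, B7=T, B9=T, B10=T, B10=F, B11=S, B11=E
together the pool reaches 21 outcomes: B1=T, B1=F, B2=T, B2=F, B3=F, B4=T, B4=F, B5=S, B5=E, B6=T, B6=F, B7=T, B7=F, B8=T, B8=F, B9=T, B9=F, B10=T, B10=F, B11=S, B11=E
size 1 is not enough: best union over all size-1 subsets is 14/21
size 2 is not enough: best union over all size-2 subsets is 19/21
size 3 is not enough: best union over all size-3 subsets is 20/21
at size 4, {2, 5, 6, 7} reaches all 21 outcomes; every lexicographically earlier size-4 subset fails

Answer: 2, 5, 6, 7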